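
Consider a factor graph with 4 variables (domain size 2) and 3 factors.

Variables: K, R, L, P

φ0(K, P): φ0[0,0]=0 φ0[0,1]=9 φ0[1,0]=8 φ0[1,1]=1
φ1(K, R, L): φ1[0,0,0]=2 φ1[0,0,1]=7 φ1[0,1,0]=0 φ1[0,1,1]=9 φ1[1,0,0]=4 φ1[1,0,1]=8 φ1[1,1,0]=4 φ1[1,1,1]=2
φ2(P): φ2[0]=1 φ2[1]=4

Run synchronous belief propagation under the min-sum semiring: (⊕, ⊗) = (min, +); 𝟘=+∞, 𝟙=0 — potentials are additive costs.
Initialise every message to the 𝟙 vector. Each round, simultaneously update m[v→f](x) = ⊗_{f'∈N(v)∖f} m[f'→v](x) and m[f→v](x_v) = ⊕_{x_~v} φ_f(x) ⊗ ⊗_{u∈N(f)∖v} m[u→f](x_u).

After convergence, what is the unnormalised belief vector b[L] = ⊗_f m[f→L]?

init: all messages = 𝟙 over 2 values
r1 m[φ0→K] = [0, 1]
r1 m[φ0→P] = [0, 1]
r1 m[φ1→K] = [0, 2]
r1 m[φ1→R] = [2, 0]
r1 m[φ1→L] = [0, 2]
r1 m[φ2→P] = [1, 4]
r1 m[K→φ0] = [0, 0]
r1 m[K→φ1] = [0, 0]
r1 m[R→φ1] = [0, 0]
r1 m[L→φ1] = [0, 0]
r1 m[P→φ0] = [0, 0]
r1 m[P→φ2] = [0, 0]
r2 m[φ0→K] = [0, 1]
r2 m[φ0→P] = [0, 1]
r2 m[φ1→K] = [0, 2]
r2 m[φ1→R] = [2, 0]
r2 m[φ1→L] = [0, 2]
r2 m[φ2→P] = [1, 4]
r2 m[K→φ0] = [0, 2]
r2 m[K→φ1] = [0, 1]
r2 m[R→φ1] = [0, 0]
r2 m[L→φ1] = [0, 0]
r2 m[P→φ0] = [1, 4]
r2 m[P→φ2] = [0, 1]
r3 m[φ0→K] = [1, 5]
r3 m[φ0→P] = [0, 3]
r3 m[φ1→K] = [0, 2]
r3 m[φ1→R] = [2, 0]
r3 m[φ1→L] = [0, 3]
r3 m[φ2→P] = [1, 4]
r3 m[K→φ0] = [0, 2]
r3 m[K→φ1] = [0, 1]
r3 m[R→φ1] = [0, 0]
r3 m[L→φ1] = [0, 0]
r3 m[P→φ0] = [1, 4]
r3 m[P→φ2] = [0, 1]
r4 m[φ0→K] = [1, 5]
r4 m[φ0→P] = [0, 3]
r4 m[φ1→K] = [0, 2]
r4 m[φ1→R] = [2, 0]
r4 m[φ1→L] = [0, 3]
r4 m[φ2→P] = [1, 4]
r4 m[K→φ0] = [0, 2]
r4 m[K→φ1] = [1, 5]
r4 m[R→φ1] = [0, 0]
r4 m[L→φ1] = [0, 0]
r4 m[P→φ0] = [1, 4]
r4 m[P→φ2] = [0, 3]
r5 m[φ0→K] = [1, 5]
r5 m[φ0→P] = [0, 3]
r5 m[φ1→K] = [0, 2]
r5 m[φ1→R] = [3, 1]
r5 m[φ1→L] = [1, 7]
r5 m[φ2→P] = [1, 4]
r5 m[K→φ0] = [0, 2]
r5 m[K→φ1] = [1, 5]
r5 m[R→φ1] = [0, 0]
r5 m[L→φ1] = [0, 0]
r5 m[P→φ0] = [1, 4]
r5 m[P→φ2] = [0, 3]
r6 m[φ0→K] = [1, 5]
r6 m[φ0→P] = [0, 3]
r6 m[φ1→K] = [0, 2]
r6 m[φ1→R] = [3, 1]
r6 m[φ1→L] = [1, 7]
r6 m[φ2→P] = [1, 4]
r6 m[K→φ0] = [0, 2]
r6 m[K→φ1] = [1, 5]
r6 m[R→φ1] = [0, 0]
r6 m[L→φ1] = [0, 0]
r6 m[P→φ0] = [1, 4]
r6 m[P→φ2] = [0, 3]
fixed point reached at round 6
b[L] = ⊗ incoming = [1, 7]

b[L] = [1, 7]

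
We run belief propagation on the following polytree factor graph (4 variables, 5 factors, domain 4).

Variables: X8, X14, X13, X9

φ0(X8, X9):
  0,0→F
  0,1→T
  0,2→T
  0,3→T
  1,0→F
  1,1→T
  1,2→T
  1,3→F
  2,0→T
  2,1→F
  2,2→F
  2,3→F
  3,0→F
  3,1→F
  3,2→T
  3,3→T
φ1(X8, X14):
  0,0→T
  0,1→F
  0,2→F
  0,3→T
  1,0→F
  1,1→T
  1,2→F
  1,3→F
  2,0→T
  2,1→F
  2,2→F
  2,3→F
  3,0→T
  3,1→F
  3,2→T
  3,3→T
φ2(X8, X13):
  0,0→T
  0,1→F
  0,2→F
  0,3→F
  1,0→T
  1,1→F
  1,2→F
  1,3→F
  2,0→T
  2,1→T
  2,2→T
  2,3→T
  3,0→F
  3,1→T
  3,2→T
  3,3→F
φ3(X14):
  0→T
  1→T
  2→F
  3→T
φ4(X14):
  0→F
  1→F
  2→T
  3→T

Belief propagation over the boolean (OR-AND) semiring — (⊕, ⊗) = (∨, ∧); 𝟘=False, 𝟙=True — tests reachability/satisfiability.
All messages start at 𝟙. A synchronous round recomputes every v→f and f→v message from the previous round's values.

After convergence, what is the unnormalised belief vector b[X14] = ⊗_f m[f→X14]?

b[X14] = [F, F, F, T]

init: all messages = 𝟙 over 4 values
r1 m[φ0→X8] = [T, T, T, T]
r1 m[φ0→X9] = [T, T, T, T]
r1 m[φ1→X8] = [T, T, T, T]
r1 m[φ1→X14] = [T, T, T, T]
r1 m[φ2→X8] = [T, T, T, T]
r1 m[φ2→X13] = [T, T, T, T]
r1 m[φ3→X14] = [T, T, F, T]
r1 m[φ4→X14] = [F, F, T, T]
r1 m[X8→φ0] = [T, T, T, T]
r1 m[X8→φ1] = [T, T, T, T]
r1 m[X8→φ2] = [T, T, T, T]
r1 m[X14→φ1] = [T, T, T, T]
r1 m[X14→φ3] = [T, T, T, T]
r1 m[X14→φ4] = [T, T, T, T]
r1 m[X13→φ2] = [T, T, T, T]
r1 m[X9→φ0] = [T, T, T, T]
r2 m[φ0→X8] = [T, T, T, T]
r2 m[φ0→X9] = [T, T, T, T]
r2 m[φ1→X8] = [T, T, T, T]
r2 m[φ1→X14] = [T, T, T, T]
r2 m[φ2→X8] = [T, T, T, T]
r2 m[φ2→X13] = [T, T, T, T]
r2 m[φ3→X14] = [T, T, F, T]
r2 m[φ4→X14] = [F, F, T, T]
r2 m[X8→φ0] = [T, T, T, T]
r2 m[X8→φ1] = [T, T, T, T]
r2 m[X8→φ2] = [T, T, T, T]
r2 m[X14→φ1] = [F, F, F, T]
r2 m[X14→φ3] = [F, F, T, T]
r2 m[X14→φ4] = [T, T, F, T]
r2 m[X13→φ2] = [T, T, T, T]
r2 m[X9→φ0] = [T, T, T, T]
r3 m[φ0→X8] = [T, T, T, T]
r3 m[φ0→X9] = [T, T, T, T]
r3 m[φ1→X8] = [T, F, F, T]
r3 m[φ1→X14] = [T, T, T, T]
r3 m[φ2→X8] = [T, T, T, T]
r3 m[φ2→X13] = [T, T, T, T]
r3 m[φ3→X14] = [T, T, F, T]
r3 m[φ4→X14] = [F, F, T, T]
r3 m[X8→φ0] = [T, T, T, T]
r3 m[X8→φ1] = [T, T, T, T]
r3 m[X8→φ2] = [T, T, T, T]
r3 m[X14→φ1] = [F, F, F, T]
r3 m[X14→φ3] = [F, F, T, T]
r3 m[X14→φ4] = [T, T, F, T]
r3 m[X13→φ2] = [T, T, T, T]
r3 m[X9→φ0] = [T, T, T, T]
r4 m[φ0→X8] = [T, T, T, T]
r4 m[φ0→X9] = [T, T, T, T]
r4 m[φ1→X8] = [T, F, F, T]
r4 m[φ1→X14] = [T, T, T, T]
r4 m[φ2→X8] = [T, T, T, T]
r4 m[φ2→X13] = [T, T, T, T]
r4 m[φ3→X14] = [T, T, F, T]
r4 m[φ4→X14] = [F, F, T, T]
r4 m[X8→φ0] = [T, F, F, T]
r4 m[X8→φ1] = [T, T, T, T]
r4 m[X8→φ2] = [T, F, F, T]
r4 m[X14→φ1] = [F, F, F, T]
r4 m[X14→φ3] = [F, F, T, T]
r4 m[X14→φ4] = [T, T, F, T]
r4 m[X13→φ2] = [T, T, T, T]
r4 m[X9→φ0] = [T, T, T, T]
r5 m[φ0→X8] = [T, T, T, T]
r5 m[φ0→X9] = [F, T, T, T]
r5 m[φ1→X8] = [T, F, F, T]
r5 m[φ1→X14] = [T, T, T, T]
r5 m[φ2→X8] = [T, T, T, T]
r5 m[φ2→X13] = [T, T, T, F]
r5 m[φ3→X14] = [T, T, F, T]
r5 m[φ4→X14] = [F, F, T, T]
r5 m[X8→φ0] = [T, F, F, T]
r5 m[X8→φ1] = [T, T, T, T]
r5 m[X8→φ2] = [T, F, F, T]
r5 m[X14→φ1] = [F, F, F, T]
r5 m[X14→φ3] = [F, F, T, T]
r5 m[X14→φ4] = [T, T, F, T]
r5 m[X13→φ2] = [T, T, T, T]
r5 m[X9→φ0] = [T, T, T, T]
r6 m[φ0→X8] = [T, T, T, T]
r6 m[φ0→X9] = [F, T, T, T]
r6 m[φ1→X8] = [T, F, F, T]
r6 m[φ1→X14] = [T, T, T, T]
r6 m[φ2→X8] = [T, T, T, T]
r6 m[φ2→X13] = [T, T, T, F]
r6 m[φ3→X14] = [T, T, F, T]
r6 m[φ4→X14] = [F, F, T, T]
r6 m[X8→φ0] = [T, F, F, T]
r6 m[X8→φ1] = [T, T, T, T]
r6 m[X8→φ2] = [T, F, F, T]
r6 m[X14→φ1] = [F, F, F, T]
r6 m[X14→φ3] = [F, F, T, T]
r6 m[X14→φ4] = [T, T, F, T]
r6 m[X13→φ2] = [T, T, T, T]
r6 m[X9→φ0] = [T, T, T, T]
fixed point reached at round 6
b[X14] = ⊗ incoming = [F, F, F, T]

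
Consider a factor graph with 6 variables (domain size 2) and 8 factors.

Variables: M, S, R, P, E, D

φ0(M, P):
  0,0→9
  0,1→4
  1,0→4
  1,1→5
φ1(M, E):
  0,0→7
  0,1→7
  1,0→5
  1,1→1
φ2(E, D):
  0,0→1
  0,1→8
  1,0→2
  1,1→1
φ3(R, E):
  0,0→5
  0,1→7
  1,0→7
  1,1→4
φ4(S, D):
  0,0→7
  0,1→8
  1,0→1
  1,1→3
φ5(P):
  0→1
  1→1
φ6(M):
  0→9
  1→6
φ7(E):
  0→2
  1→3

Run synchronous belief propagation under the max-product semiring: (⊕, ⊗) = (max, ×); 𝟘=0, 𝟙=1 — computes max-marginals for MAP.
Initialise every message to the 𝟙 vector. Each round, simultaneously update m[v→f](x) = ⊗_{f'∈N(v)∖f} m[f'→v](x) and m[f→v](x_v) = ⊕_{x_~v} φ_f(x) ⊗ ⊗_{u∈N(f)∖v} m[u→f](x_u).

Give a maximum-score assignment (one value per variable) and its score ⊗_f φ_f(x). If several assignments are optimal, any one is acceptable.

assignment: (M=0, S=0, R=1, P=0, E=0, D=1); score = 508032

init: all messages = 𝟙 over 2 values
r1 m[φ0→M] = [9, 5]
r1 m[φ0→P] = [9, 5]
r1 m[φ1→M] = [7, 5]
r1 m[φ1→E] = [7, 7]
r1 m[φ2→E] = [8, 2]
r1 m[φ2→D] = [2, 8]
r1 m[φ3→R] = [7, 7]
r1 m[φ3→E] = [7, 7]
r1 m[φ4→S] = [8, 3]
r1 m[φ4→D] = [7, 8]
r1 m[φ5→P] = [1, 1]
r1 m[φ6→M] = [9, 6]
r1 m[φ7→E] = [2, 3]
r1 m[M→φ0] = [1, 1]
r1 m[M→φ1] = [1, 1]
r1 m[M→φ6] = [1, 1]
r1 m[S→φ4] = [1, 1]
r1 m[R→φ3] = [1, 1]
r1 m[P→φ0] = [1, 1]
r1 m[P→φ5] = [1, 1]
r1 m[E→φ1] = [1, 1]
r1 m[E→φ2] = [1, 1]
r1 m[E→φ3] = [1, 1]
r1 m[E→φ7] = [1, 1]
r1 m[D→φ2] = [1, 1]
r1 m[D→φ4] = [1, 1]
r2 m[φ0→M] = [9, 5]
r2 m[φ0→P] = [9, 5]
r2 m[φ1→M] = [7, 5]
r2 m[φ1→E] = [7, 7]
r2 m[φ2→E] = [8, 2]
r2 m[φ2→D] = [2, 8]
r2 m[φ3→R] = [7, 7]
r2 m[φ3→E] = [7, 7]
r2 m[φ4→S] = [8, 3]
r2 m[φ4→D] = [7, 8]
r2 m[φ5→P] = [1, 1]
r2 m[φ6→M] = [9, 6]
r2 m[φ7→E] = [2, 3]
r2 m[M→φ0] = [63, 30]
r2 m[M→φ1] = [81, 30]
r2 m[M→φ6] = [63, 25]
r2 m[S→φ4] = [1, 1]
r2 m[R→φ3] = [1, 1]
r2 m[P→φ0] = [1, 1]
r2 m[P→φ5] = [9, 5]
r2 m[E→φ1] = [112, 42]
r2 m[E→φ2] = [98, 147]
r2 m[E→φ3] = [112, 42]
r2 m[E→φ7] = [392, 98]
r2 m[D→φ2] = [7, 8]
r2 m[D→φ4] = [2, 8]
r3 m[φ0→M] = [9, 5]
r3 m[φ0→P] = [567, 252]
r3 m[φ1→M] = [784, 560]
r3 m[φ1→E] = [567, 567]
r3 m[φ2→E] = [64, 14]
r3 m[φ2→D] = [294, 784]
r3 m[φ3→R] = [560, 784]
r3 m[φ3→E] = [7, 7]
r3 m[φ4→S] = [64, 24]
r3 m[φ4→D] = [7, 8]
r3 m[φ5→P] = [1, 1]
r3 m[φ6→M] = [9, 6]
r3 m[φ7→E] = [2, 3]
r3 m[M→φ0] = [63, 30]
r3 m[M→φ1] = [81, 30]
r3 m[M→φ6] = [63, 25]
r3 m[S→φ4] = [1, 1]
r3 m[R→φ3] = [1, 1]
r3 m[P→φ0] = [1, 1]
r3 m[P→φ5] = [9, 5]
r3 m[E→φ1] = [112, 42]
r3 m[E→φ2] = [98, 147]
r3 m[E→φ3] = [112, 42]
r3 m[E→φ7] = [392, 98]
r3 m[D→φ2] = [7, 8]
r3 m[D→φ4] = [2, 8]
r4 m[φ0→M] = [9, 5]
r4 m[φ0→P] = [567, 252]
r4 m[φ1→M] = [784, 560]
r4 m[φ1→E] = [567, 567]
r4 m[φ2→E] = [64, 14]
r4 m[φ2→D] = [294, 784]
r4 m[φ3→R] = [560, 784]
r4 m[φ3→E] = [7, 7]
r4 m[φ4→S] = [64, 24]
r4 m[φ4→D] = [7, 8]
r4 m[φ5→P] = [1, 1]
r4 m[φ6→M] = [9, 6]
r4 m[φ7→E] = [2, 3]
r4 m[M→φ0] = [7056, 3360]
r4 m[M→φ1] = [81, 30]
r4 m[M→φ6] = [7056, 2800]
r4 m[S→φ4] = [1, 1]
r4 m[R→φ3] = [1, 1]
r4 m[P→φ0] = [1, 1]
r4 m[P→φ5] = [567, 252]
r4 m[E→φ1] = [896, 294]
r4 m[E→φ2] = [7938, 11907]
r4 m[E→φ3] = [72576, 23814]
r4 m[E→φ7] = [254016, 55566]
r4 m[D→φ2] = [7, 8]
r4 m[D→φ4] = [294, 784]
r5 m[φ0→M] = [9, 5]
r5 m[φ0→P] = [63504, 28224]
r5 m[φ1→M] = [6272, 4480]
r5 m[φ1→E] = [567, 567]
r5 m[φ2→E] = [64, 14]
r5 m[φ2→D] = [23814, 63504]
r5 m[φ3→R] = [362880, 508032]
r5 m[φ3→E] = [7, 7]
r5 m[φ4→S] = [6272, 2352]
r5 m[φ4→D] = [7, 8]
r5 m[φ5→P] = [1, 1]
r5 m[φ6→M] = [9, 6]
r5 m[φ7→E] = [2, 3]
r5 m[M→φ0] = [7056, 3360]
r5 m[M→φ1] = [81, 30]
r5 m[M→φ6] = [7056, 2800]
r5 m[S→φ4] = [1, 1]
r5 m[R→φ3] = [1, 1]
r5 m[P→φ0] = [1, 1]
r5 m[P→φ5] = [567, 252]
r5 m[E→φ1] = [896, 294]
r5 m[E→φ2] = [7938, 11907]
r5 m[E→φ3] = [72576, 23814]
r5 m[E→φ7] = [254016, 55566]
r5 m[D→φ2] = [7, 8]
r5 m[D→φ4] = [294, 784]
r6 m[φ0→M] = [9, 5]
r6 m[φ0→P] = [63504, 28224]
r6 m[φ1→M] = [6272, 4480]
r6 m[φ1→E] = [567, 567]
r6 m[φ2→E] = [64, 14]
r6 m[φ2→D] = [23814, 63504]
r6 m[φ3→R] = [362880, 508032]
r6 m[φ3→E] = [7, 7]
r6 m[φ4→S] = [6272, 2352]
r6 m[φ4→D] = [7, 8]
r6 m[φ5→P] = [1, 1]
r6 m[φ6→M] = [9, 6]
r6 m[φ7→E] = [2, 3]
r6 m[M→φ0] = [56448, 26880]
r6 m[M→φ1] = [81, 30]
r6 m[M→φ6] = [56448, 22400]
r6 m[S→φ4] = [1, 1]
r6 m[R→φ3] = [1, 1]
r6 m[P→φ0] = [1, 1]
r6 m[P→φ5] = [63504, 28224]
r6 m[E→φ1] = [896, 294]
r6 m[E→φ2] = [7938, 11907]
r6 m[E→φ3] = [72576, 23814]
r6 m[E→φ7] = [254016, 55566]
r6 m[D→φ2] = [7, 8]
r6 m[D→φ4] = [23814, 63504]
r7 m[φ0→M] = [9, 5]
r7 m[φ0→P] = [508032, 225792]
r7 m[φ1→M] = [6272, 4480]
r7 m[φ1→E] = [567, 567]
r7 m[φ2→E] = [64, 14]
r7 m[φ2→D] = [23814, 63504]
r7 m[φ3→R] = [362880, 508032]
r7 m[φ3→E] = [7, 7]
r7 m[φ4→S] = [508032, 190512]
r7 m[φ4→D] = [7, 8]
r7 m[φ5→P] = [1, 1]
r7 m[φ6→M] = [9, 6]
r7 m[φ7→E] = [2, 3]
r7 m[M→φ0] = [56448, 26880]
r7 m[M→φ1] = [81, 30]
r7 m[M→φ6] = [56448, 22400]
r7 m[S→φ4] = [1, 1]
r7 m[R→φ3] = [1, 1]
r7 m[P→φ0] = [1, 1]
r7 m[P→φ5] = [63504, 28224]
r7 m[E→φ1] = [896, 294]
r7 m[E→φ2] = [7938, 11907]
r7 m[E→φ3] = [72576, 23814]
r7 m[E→φ7] = [254016, 55566]
r7 m[D→φ2] = [7, 8]
r7 m[D→φ4] = [23814, 63504]
r8 m[φ0→M] = [9, 5]
r8 m[φ0→P] = [508032, 225792]
r8 m[φ1→M] = [6272, 4480]
r8 m[φ1→E] = [567, 567]
r8 m[φ2→E] = [64, 14]
r8 m[φ2→D] = [23814, 63504]
r8 m[φ3→R] = [362880, 508032]
r8 m[φ3→E] = [7, 7]
r8 m[φ4→S] = [508032, 190512]
r8 m[φ4→D] = [7, 8]
r8 m[φ5→P] = [1, 1]
r8 m[φ6→M] = [9, 6]
r8 m[φ7→E] = [2, 3]
r8 m[M→φ0] = [56448, 26880]
r8 m[M→φ1] = [81, 30]
r8 m[M→φ6] = [56448, 22400]
r8 m[S→φ4] = [1, 1]
r8 m[R→φ3] = [1, 1]
r8 m[P→φ0] = [1, 1]
r8 m[P→φ5] = [508032, 225792]
r8 m[E→φ1] = [896, 294]
r8 m[E→φ2] = [7938, 11907]
r8 m[E→φ3] = [72576, 23814]
r8 m[E→φ7] = [254016, 55566]
r8 m[D→φ2] = [7, 8]
r8 m[D→φ4] = [23814, 63504]
r9 m[φ0→M] = [9, 5]
r9 m[φ0→P] = [508032, 225792]
r9 m[φ1→M] = [6272, 4480]
r9 m[φ1→E] = [567, 567]
r9 m[φ2→E] = [64, 14]
r9 m[φ2→D] = [23814, 63504]
r9 m[φ3→R] = [362880, 508032]
r9 m[φ3→E] = [7, 7]
r9 m[φ4→S] = [508032, 190512]
r9 m[φ4→D] = [7, 8]
r9 m[φ5→P] = [1, 1]
r9 m[φ6→M] = [9, 6]
r9 m[φ7→E] = [2, 3]
r9 m[M→φ0] = [56448, 26880]
r9 m[M→φ1] = [81, 30]
r9 m[M→φ6] = [56448, 22400]
r9 m[S→φ4] = [1, 1]
r9 m[R→φ3] = [1, 1]
r9 m[P→φ0] = [1, 1]
r9 m[P→φ5] = [508032, 225792]
r9 m[E→φ1] = [896, 294]
r9 m[E→φ2] = [7938, 11907]
r9 m[E→φ3] = [72576, 23814]
r9 m[E→φ7] = [254016, 55566]
r9 m[D→φ2] = [7, 8]
r9 m[D→φ4] = [23814, 63504]
fixed point reached at round 9
traceback from M: (M=0, S=0, R=1, P=0, E=0, D=1), score=508032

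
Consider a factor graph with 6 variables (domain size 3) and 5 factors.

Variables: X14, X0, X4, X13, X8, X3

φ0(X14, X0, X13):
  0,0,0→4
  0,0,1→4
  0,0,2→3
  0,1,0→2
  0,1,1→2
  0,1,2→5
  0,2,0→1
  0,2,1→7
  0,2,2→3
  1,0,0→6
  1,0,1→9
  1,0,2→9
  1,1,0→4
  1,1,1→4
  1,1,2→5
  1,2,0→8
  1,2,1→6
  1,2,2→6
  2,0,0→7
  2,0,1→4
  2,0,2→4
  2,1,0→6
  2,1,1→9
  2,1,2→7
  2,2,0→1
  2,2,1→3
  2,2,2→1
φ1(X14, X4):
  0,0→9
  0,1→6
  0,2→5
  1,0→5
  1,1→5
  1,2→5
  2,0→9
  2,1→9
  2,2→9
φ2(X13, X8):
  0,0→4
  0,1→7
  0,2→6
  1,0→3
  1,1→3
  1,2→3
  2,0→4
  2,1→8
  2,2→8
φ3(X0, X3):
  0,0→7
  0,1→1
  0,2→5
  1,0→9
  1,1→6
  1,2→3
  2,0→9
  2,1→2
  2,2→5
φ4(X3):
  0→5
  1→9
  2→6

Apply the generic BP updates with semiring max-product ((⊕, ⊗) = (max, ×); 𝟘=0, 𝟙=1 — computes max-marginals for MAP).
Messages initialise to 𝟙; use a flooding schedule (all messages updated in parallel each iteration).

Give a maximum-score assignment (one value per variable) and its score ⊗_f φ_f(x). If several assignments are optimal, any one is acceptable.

init: all messages = 𝟙 over 3 values
r1 m[φ0→X14] = [7, 9, 9]
r1 m[φ0→X0] = [9, 9, 8]
r1 m[φ0→X13] = [8, 9, 9]
r1 m[φ1→X14] = [9, 5, 9]
r1 m[φ1→X4] = [9, 9, 9]
r1 m[φ2→X13] = [7, 3, 8]
r1 m[φ2→X8] = [4, 8, 8]
r1 m[φ3→X0] = [7, 9, 9]
r1 m[φ3→X3] = [9, 6, 5]
r1 m[φ4→X3] = [5, 9, 6]
r1 m[X14→φ0] = [1, 1, 1]
r1 m[X14→φ1] = [1, 1, 1]
r1 m[X0→φ0] = [1, 1, 1]
r1 m[X0→φ3] = [1, 1, 1]
r1 m[X4→φ1] = [1, 1, 1]
r1 m[X13→φ0] = [1, 1, 1]
r1 m[X13→φ2] = [1, 1, 1]
r1 m[X8→φ2] = [1, 1, 1]
r1 m[X3→φ3] = [1, 1, 1]
r1 m[X3→φ4] = [1, 1, 1]
r2 m[φ0→X14] = [7, 9, 9]
r2 m[φ0→X0] = [9, 9, 8]
r2 m[φ0→X13] = [8, 9, 9]
r2 m[φ1→X14] = [9, 5, 9]
r2 m[φ1→X4] = [9, 9, 9]
r2 m[φ2→X13] = [7, 3, 8]
r2 m[φ2→X8] = [4, 8, 8]
r2 m[φ3→X0] = [7, 9, 9]
r2 m[φ3→X3] = [9, 6, 5]
r2 m[φ4→X3] = [5, 9, 6]
r2 m[X14→φ0] = [9, 5, 9]
r2 m[X14→φ1] = [7, 9, 9]
r2 m[X0→φ0] = [7, 9, 9]
r2 m[X0→φ3] = [9, 9, 8]
r2 m[X4→φ1] = [1, 1, 1]
r2 m[X13→φ0] = [7, 3, 8]
r2 m[X13→φ2] = [8, 9, 9]
r2 m[X8→φ2] = [1, 1, 1]
r2 m[X3→φ3] = [5, 9, 6]
r2 m[X3→φ4] = [9, 6, 5]
r3 m[φ0→X14] = [360, 504, 504]
r3 m[φ0→X0] = [441, 504, 280]
r3 m[φ0→X13] = [486, 729, 567]
r3 m[φ1→X14] = [9, 5, 9]
r3 m[φ1→X4] = [81, 81, 81]
r3 m[φ2→X13] = [7, 3, 8]
r3 m[φ2→X8] = [36, 72, 72]
r3 m[φ3→X0] = [35, 54, 45]
r3 m[φ3→X3] = [81, 54, 45]
r3 m[φ4→X3] = [5, 9, 6]
r3 m[X14→φ0] = [9, 5, 9]
r3 m[X14→φ1] = [7, 9, 9]
r3 m[X0→φ0] = [7, 9, 9]
r3 m[X0→φ3] = [9, 9, 8]
r3 m[X4→φ1] = [1, 1, 1]
r3 m[X13→φ0] = [7, 3, 8]
r3 m[X13→φ2] = [8, 9, 9]
r3 m[X8→φ2] = [1, 1, 1]
r3 m[X3→φ3] = [5, 9, 6]
r3 m[X3→φ4] = [9, 6, 5]
r4 m[φ0→X14] = [360, 504, 504]
r4 m[φ0→X0] = [441, 504, 280]
r4 m[φ0→X13] = [486, 729, 567]
r4 m[φ1→X14] = [9, 5, 9]
r4 m[φ1→X4] = [81, 81, 81]
r4 m[φ2→X13] = [7, 3, 8]
r4 m[φ2→X8] = [36, 72, 72]
r4 m[φ3→X0] = [35, 54, 45]
r4 m[φ3→X3] = [81, 54, 45]
r4 m[φ4→X3] = [5, 9, 6]
r4 m[X14→φ0] = [9, 5, 9]
r4 m[X14→φ1] = [360, 504, 504]
r4 m[X0→φ0] = [35, 54, 45]
r4 m[X0→φ3] = [441, 504, 280]
r4 m[X4→φ1] = [1, 1, 1]
r4 m[X13→φ0] = [7, 3, 8]
r4 m[X13→φ2] = [486, 729, 567]
r4 m[X8→φ2] = [1, 1, 1]
r4 m[X3→φ3] = [5, 9, 6]
r4 m[X3→φ4] = [81, 54, 45]
r5 m[φ0→X14] = [2160, 2520, 3024]
r5 m[φ0→X0] = [441, 504, 280]
r5 m[φ0→X13] = [2916, 4374, 3402]
r5 m[φ1→X14] = [9, 5, 9]
r5 m[φ1→X4] = [4536, 4536, 4536]
r5 m[φ2→X13] = [7, 3, 8]
r5 m[φ2→X8] = [2268, 4536, 4536]
r5 m[φ3→X0] = [35, 54, 45]
r5 m[φ3→X3] = [4536, 3024, 2205]
r5 m[φ4→X3] = [5, 9, 6]
r5 m[X14→φ0] = [9, 5, 9]
r5 m[X14→φ1] = [360, 504, 504]
r5 m[X0→φ0] = [35, 54, 45]
r5 m[X0→φ3] = [441, 504, 280]
r5 m[X4→φ1] = [1, 1, 1]
r5 m[X13→φ0] = [7, 3, 8]
r5 m[X13→φ2] = [486, 729, 567]
r5 m[X8→φ2] = [1, 1, 1]
r5 m[X3→φ3] = [5, 9, 6]
r5 m[X3→φ4] = [81, 54, 45]
r6 m[φ0→X14] = [2160, 2520, 3024]
r6 m[φ0→X0] = [441, 504, 280]
r6 m[φ0→X13] = [2916, 4374, 3402]
r6 m[φ1→X14] = [9, 5, 9]
r6 m[φ1→X4] = [4536, 4536, 4536]
r6 m[φ2→X13] = [7, 3, 8]
r6 m[φ2→X8] = [2268, 4536, 4536]
r6 m[φ3→X0] = [35, 54, 45]
r6 m[φ3→X3] = [4536, 3024, 2205]
r6 m[φ4→X3] = [5, 9, 6]
r6 m[X14→φ0] = [9, 5, 9]
r6 m[X14→φ1] = [2160, 2520, 3024]
r6 m[X0→φ0] = [35, 54, 45]
r6 m[X0→φ3] = [441, 504, 280]
r6 m[X4→φ1] = [1, 1, 1]
r6 m[X13→φ0] = [7, 3, 8]
r6 m[X13→φ2] = [2916, 4374, 3402]
r6 m[X8→φ2] = [1, 1, 1]
r6 m[X3→φ3] = [5, 9, 6]
r6 m[X3→φ4] = [4536, 3024, 2205]
r7 m[φ0→X14] = [2160, 2520, 3024]
r7 m[φ0→X0] = [441, 504, 280]
r7 m[φ0→X13] = [2916, 4374, 3402]
r7 m[φ1→X14] = [9, 5, 9]
r7 m[φ1→X4] = [27216, 27216, 27216]
r7 m[φ2→X13] = [7, 3, 8]
r7 m[φ2→X8] = [13608, 27216, 27216]
r7 m[φ3→X0] = [35, 54, 45]
r7 m[φ3→X3] = [4536, 3024, 2205]
r7 m[φ4→X3] = [5, 9, 6]
r7 m[X14→φ0] = [9, 5, 9]
r7 m[X14→φ1] = [2160, 2520, 3024]
r7 m[X0→φ0] = [35, 54, 45]
r7 m[X0→φ3] = [441, 504, 280]
r7 m[X4→φ1] = [1, 1, 1]
r7 m[X13→φ0] = [7, 3, 8]
r7 m[X13→φ2] = [2916, 4374, 3402]
r7 m[X8→φ2] = [1, 1, 1]
r7 m[X3→φ3] = [5, 9, 6]
r7 m[X3→φ4] = [4536, 3024, 2205]
r8 m[φ0→X14] = [2160, 2520, 3024]
r8 m[φ0→X0] = [441, 504, 280]
r8 m[φ0→X13] = [2916, 4374, 3402]
r8 m[φ1→X14] = [9, 5, 9]
r8 m[φ1→X4] = [27216, 27216, 27216]
r8 m[φ2→X13] = [7, 3, 8]
r8 m[φ2→X8] = [13608, 27216, 27216]
r8 m[φ3→X0] = [35, 54, 45]
r8 m[φ3→X3] = [4536, 3024, 2205]
r8 m[φ4→X3] = [5, 9, 6]
r8 m[X14→φ0] = [9, 5, 9]
r8 m[X14→φ1] = [2160, 2520, 3024]
r8 m[X0→φ0] = [35, 54, 45]
r8 m[X0→φ3] = [441, 504, 280]
r8 m[X4→φ1] = [1, 1, 1]
r8 m[X13→φ0] = [7, 3, 8]
r8 m[X13→φ2] = [2916, 4374, 3402]
r8 m[X8→φ2] = [1, 1, 1]
r8 m[X3→φ3] = [5, 9, 6]
r8 m[X3→φ4] = [4536, 3024, 2205]
fixed point reached at round 8
traceback from X14: (X14=2, X0=1, X4=0, X13=2, X8=1, X3=1), score=27216

assignment: (X14=2, X0=1, X4=0, X13=2, X8=1, X3=1); score = 27216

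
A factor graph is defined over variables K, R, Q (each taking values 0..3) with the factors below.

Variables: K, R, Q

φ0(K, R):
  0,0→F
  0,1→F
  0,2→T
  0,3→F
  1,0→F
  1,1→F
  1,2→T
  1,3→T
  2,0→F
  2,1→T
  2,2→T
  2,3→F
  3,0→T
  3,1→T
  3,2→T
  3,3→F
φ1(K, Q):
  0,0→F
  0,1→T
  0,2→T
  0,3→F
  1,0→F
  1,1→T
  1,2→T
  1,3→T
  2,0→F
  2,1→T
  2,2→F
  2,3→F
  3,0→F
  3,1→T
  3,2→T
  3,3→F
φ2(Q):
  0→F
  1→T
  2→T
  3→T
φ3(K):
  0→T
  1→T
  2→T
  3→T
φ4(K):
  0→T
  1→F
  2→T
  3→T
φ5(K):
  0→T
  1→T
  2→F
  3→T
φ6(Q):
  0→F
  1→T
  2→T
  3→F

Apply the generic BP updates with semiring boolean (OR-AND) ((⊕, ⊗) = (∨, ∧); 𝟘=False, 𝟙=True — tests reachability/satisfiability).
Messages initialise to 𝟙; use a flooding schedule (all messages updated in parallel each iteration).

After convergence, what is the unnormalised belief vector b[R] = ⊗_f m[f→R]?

b[R] = [T, T, T, F]

init: all messages = 𝟙 over 4 values
r1 m[φ0→K] = [T, T, T, T]
r1 m[φ0→R] = [T, T, T, T]
r1 m[φ1→K] = [T, T, T, T]
r1 m[φ1→Q] = [F, T, T, T]
r1 m[φ2→Q] = [F, T, T, T]
r1 m[φ3→K] = [T, T, T, T]
r1 m[φ4→K] = [T, F, T, T]
r1 m[φ5→K] = [T, T, F, T]
r1 m[φ6→Q] = [F, T, T, F]
r1 m[K→φ0] = [T, T, T, T]
r1 m[K→φ1] = [T, T, T, T]
r1 m[K→φ3] = [T, T, T, T]
r1 m[K→φ4] = [T, T, T, T]
r1 m[K→φ5] = [T, T, T, T]
r1 m[R→φ0] = [T, T, T, T]
r1 m[Q→φ1] = [T, T, T, T]
r1 m[Q→φ2] = [T, T, T, T]
r1 m[Q→φ6] = [T, T, T, T]
r2 m[φ0→K] = [T, T, T, T]
r2 m[φ0→R] = [T, T, T, T]
r2 m[φ1→K] = [T, T, T, T]
r2 m[φ1→Q] = [F, T, T, T]
r2 m[φ2→Q] = [F, T, T, T]
r2 m[φ3→K] = [T, T, T, T]
r2 m[φ4→K] = [T, F, T, T]
r2 m[φ5→K] = [T, T, F, T]
r2 m[φ6→Q] = [F, T, T, F]
r2 m[K→φ0] = [T, F, F, T]
r2 m[K→φ1] = [T, F, F, T]
r2 m[K→φ3] = [T, F, F, T]
r2 m[K→φ4] = [T, T, F, T]
r2 m[K→φ5] = [T, F, T, T]
r2 m[R→φ0] = [T, T, T, T]
r2 m[Q→φ1] = [F, T, T, F]
r2 m[Q→φ2] = [F, T, T, F]
r2 m[Q→φ6] = [F, T, T, T]
r3 m[φ0→K] = [T, T, T, T]
r3 m[φ0→R] = [T, T, T, F]
r3 m[φ1→K] = [T, T, T, T]
r3 m[φ1→Q] = [F, T, T, F]
r3 m[φ2→Q] = [F, T, T, T]
r3 m[φ3→K] = [T, T, T, T]
r3 m[φ4→K] = [T, F, T, T]
r3 m[φ5→K] = [T, T, F, T]
r3 m[φ6→Q] = [F, T, T, F]
r3 m[K→φ0] = [T, F, F, T]
r3 m[K→φ1] = [T, F, F, T]
r3 m[K→φ3] = [T, F, F, T]
r3 m[K→φ4] = [T, T, F, T]
r3 m[K→φ5] = [T, F, T, T]
r3 m[R→φ0] = [T, T, T, T]
r3 m[Q→φ1] = [F, T, T, F]
r3 m[Q→φ2] = [F, T, T, F]
r3 m[Q→φ6] = [F, T, T, T]
r4 m[φ0→K] = [T, T, T, T]
r4 m[φ0→R] = [T, T, T, F]
r4 m[φ1→K] = [T, T, T, T]
r4 m[φ1→Q] = [F, T, T, F]
r4 m[φ2→Q] = [F, T, T, T]
r4 m[φ3→K] = [T, T, T, T]
r4 m[φ4→K] = [T, F, T, T]
r4 m[φ5→K] = [T, T, F, T]
r4 m[φ6→Q] = [F, T, T, F]
r4 m[K→φ0] = [T, F, F, T]
r4 m[K→φ1] = [T, F, F, T]
r4 m[K→φ3] = [T, F, F, T]
r4 m[K→φ4] = [T, T, F, T]
r4 m[K→φ5] = [T, F, T, T]
r4 m[R→φ0] = [T, T, T, T]
r4 m[Q→φ1] = [F, T, T, F]
r4 m[Q→φ2] = [F, T, T, F]
r4 m[Q→φ6] = [F, T, T, F]
r5 m[φ0→K] = [T, T, T, T]
r5 m[φ0→R] = [T, T, T, F]
r5 m[φ1→K] = [T, T, T, T]
r5 m[φ1→Q] = [F, T, T, F]
r5 m[φ2→Q] = [F, T, T, T]
r5 m[φ3→K] = [T, T, T, T]
r5 m[φ4→K] = [T, F, T, T]
r5 m[φ5→K] = [T, T, F, T]
r5 m[φ6→Q] = [F, T, T, F]
r5 m[K→φ0] = [T, F, F, T]
r5 m[K→φ1] = [T, F, F, T]
r5 m[K→φ3] = [T, F, F, T]
r5 m[K→φ4] = [T, T, F, T]
r5 m[K→φ5] = [T, F, T, T]
r5 m[R→φ0] = [T, T, T, T]
r5 m[Q→φ1] = [F, T, T, F]
r5 m[Q→φ2] = [F, T, T, F]
r5 m[Q→φ6] = [F, T, T, F]
fixed point reached at round 5
b[R] = ⊗ incoming = [T, T, T, F]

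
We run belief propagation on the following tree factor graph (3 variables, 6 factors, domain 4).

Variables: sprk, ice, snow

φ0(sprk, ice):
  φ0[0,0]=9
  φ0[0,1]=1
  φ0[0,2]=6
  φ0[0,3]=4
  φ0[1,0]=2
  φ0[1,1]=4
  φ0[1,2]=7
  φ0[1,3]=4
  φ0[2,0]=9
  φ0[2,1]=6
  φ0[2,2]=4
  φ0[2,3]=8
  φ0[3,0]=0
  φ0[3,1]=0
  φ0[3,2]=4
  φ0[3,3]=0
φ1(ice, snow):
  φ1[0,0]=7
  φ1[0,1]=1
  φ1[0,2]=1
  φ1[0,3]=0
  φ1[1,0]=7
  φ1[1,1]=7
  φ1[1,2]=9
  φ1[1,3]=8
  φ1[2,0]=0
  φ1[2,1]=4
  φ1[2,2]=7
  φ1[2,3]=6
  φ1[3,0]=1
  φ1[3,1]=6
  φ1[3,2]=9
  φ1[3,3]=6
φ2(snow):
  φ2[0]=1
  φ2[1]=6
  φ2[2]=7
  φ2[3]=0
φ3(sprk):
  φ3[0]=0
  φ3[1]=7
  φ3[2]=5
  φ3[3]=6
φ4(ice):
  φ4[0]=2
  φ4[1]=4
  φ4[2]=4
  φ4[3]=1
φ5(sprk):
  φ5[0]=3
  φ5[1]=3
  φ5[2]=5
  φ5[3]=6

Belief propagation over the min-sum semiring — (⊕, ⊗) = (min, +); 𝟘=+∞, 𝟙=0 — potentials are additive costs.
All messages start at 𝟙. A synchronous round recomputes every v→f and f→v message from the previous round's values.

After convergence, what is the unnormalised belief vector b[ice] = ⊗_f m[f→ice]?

init: all messages = 𝟙 over 4 values
r1 m[φ0→sprk] = [1, 2, 4, 0]
r1 m[φ0→ice] = [0, 0, 4, 0]
r1 m[φ1→ice] = [0, 7, 0, 1]
r1 m[φ1→snow] = [0, 1, 1, 0]
r1 m[φ2→snow] = [1, 6, 7, 0]
r1 m[φ3→sprk] = [0, 7, 5, 6]
r1 m[φ4→ice] = [2, 4, 4, 1]
r1 m[φ5→sprk] = [3, 3, 5, 6]
r1 m[sprk→φ0] = [0, 0, 0, 0]
r1 m[sprk→φ3] = [0, 0, 0, 0]
r1 m[sprk→φ5] = [0, 0, 0, 0]
r1 m[ice→φ0] = [0, 0, 0, 0]
r1 m[ice→φ1] = [0, 0, 0, 0]
r1 m[ice→φ4] = [0, 0, 0, 0]
r1 m[snow→φ1] = [0, 0, 0, 0]
r1 m[snow→φ2] = [0, 0, 0, 0]
r2 m[φ0→sprk] = [1, 2, 4, 0]
r2 m[φ0→ice] = [0, 0, 4, 0]
r2 m[φ1→ice] = [0, 7, 0, 1]
r2 m[φ1→snow] = [0, 1, 1, 0]
r2 m[φ2→snow] = [1, 6, 7, 0]
r2 m[φ3→sprk] = [0, 7, 5, 6]
r2 m[φ4→ice] = [2, 4, 4, 1]
r2 m[φ5→sprk] = [3, 3, 5, 6]
r2 m[sprk→φ0] = [3, 10, 10, 12]
r2 m[sprk→φ3] = [4, 5, 9, 6]
r2 m[sprk→φ5] = [1, 9, 9, 6]
r2 m[ice→φ0] = [2, 11, 4, 2]
r2 m[ice→φ1] = [2, 4, 8, 1]
r2 m[ice→φ4] = [0, 7, 4, 1]
r2 m[snow→φ1] = [1, 6, 7, 0]
r2 m[snow→φ2] = [0, 1, 1, 0]
r3 m[φ0→sprk] = [6, 4, 8, 2]
r3 m[φ0→ice] = [12, 4, 9, 7]
r3 m[φ1→ice] = [0, 8, 1, 2]
r3 m[φ1→snow] = [2, 3, 3, 2]
r3 m[φ2→snow] = [1, 6, 7, 0]
r3 m[φ3→sprk] = [0, 7, 5, 6]
r3 m[φ4→ice] = [2, 4, 4, 1]
r3 m[φ5→sprk] = [3, 3, 5, 6]
r3 m[sprk→φ0] = [3, 10, 10, 12]
r3 m[sprk→φ3] = [4, 5, 9, 6]
r3 m[sprk→φ5] = [1, 9, 9, 6]
r3 m[ice→φ0] = [2, 11, 4, 2]
r3 m[ice→φ1] = [2, 4, 8, 1]
r3 m[ice→φ4] = [0, 7, 4, 1]
r3 m[snow→φ1] = [1, 6, 7, 0]
r3 m[snow→φ2] = [0, 1, 1, 0]
r4 m[φ0→sprk] = [6, 4, 8, 2]
r4 m[φ0→ice] = [12, 4, 9, 7]
r4 m[φ1→ice] = [0, 8, 1, 2]
r4 m[φ1→snow] = [2, 3, 3, 2]
r4 m[φ2→snow] = [1, 6, 7, 0]
r4 m[φ3→sprk] = [0, 7, 5, 6]
r4 m[φ4→ice] = [2, 4, 4, 1]
r4 m[φ5→sprk] = [3, 3, 5, 6]
r4 m[sprk→φ0] = [3, 10, 10, 12]
r4 m[sprk→φ3] = [9, 7, 13, 8]
r4 m[sprk→φ5] = [6, 11, 13, 8]
r4 m[ice→φ0] = [2, 12, 5, 3]
r4 m[ice→φ1] = [14, 8, 13, 8]
r4 m[ice→φ4] = [12, 12, 10, 9]
r4 m[snow→φ1] = [1, 6, 7, 0]
r4 m[snow→φ2] = [2, 3, 3, 2]
r5 m[φ0→sprk] = [7, 4, 9, 2]
r5 m[φ0→ice] = [12, 4, 9, 7]
r5 m[φ1→ice] = [0, 8, 1, 2]
r5 m[φ1→snow] = [9, 14, 15, 14]
r5 m[φ2→snow] = [1, 6, 7, 0]
r5 m[φ3→sprk] = [0, 7, 5, 6]
r5 m[φ4→ice] = [2, 4, 4, 1]
r5 m[φ5→sprk] = [3, 3, 5, 6]
r5 m[sprk→φ0] = [3, 10, 10, 12]
r5 m[sprk→φ3] = [9, 7, 13, 8]
r5 m[sprk→φ5] = [6, 11, 13, 8]
r5 m[ice→φ0] = [2, 12, 5, 3]
r5 m[ice→φ1] = [14, 8, 13, 8]
r5 m[ice→φ4] = [12, 12, 10, 9]
r5 m[snow→φ1] = [1, 6, 7, 0]
r5 m[snow→φ2] = [2, 3, 3, 2]
r6 m[φ0→sprk] = [7, 4, 9, 2]
r6 m[φ0→ice] = [12, 4, 9, 7]
r6 m[φ1→ice] = [0, 8, 1, 2]
r6 m[φ1→snow] = [9, 14, 15, 14]
r6 m[φ2→snow] = [1, 6, 7, 0]
r6 m[φ3→sprk] = [0, 7, 5, 6]
r6 m[φ4→ice] = [2, 4, 4, 1]
r6 m[φ5→sprk] = [3, 3, 5, 6]
r6 m[sprk→φ0] = [3, 10, 10, 12]
r6 m[sprk→φ3] = [10, 7, 14, 8]
r6 m[sprk→φ5] = [7, 11, 14, 8]
r6 m[ice→φ0] = [2, 12, 5, 3]
r6 m[ice→φ1] = [14, 8, 13, 8]
r6 m[ice→φ4] = [12, 12, 10, 9]
r6 m[snow→φ1] = [1, 6, 7, 0]
r6 m[snow→φ2] = [9, 14, 15, 14]
r7 m[φ0→sprk] = [7, 4, 9, 2]
r7 m[φ0→ice] = [12, 4, 9, 7]
r7 m[φ1→ice] = [0, 8, 1, 2]
r7 m[φ1→snow] = [9, 14, 15, 14]
r7 m[φ2→snow] = [1, 6, 7, 0]
r7 m[φ3→sprk] = [0, 7, 5, 6]
r7 m[φ4→ice] = [2, 4, 4, 1]
r7 m[φ5→sprk] = [3, 3, 5, 6]
r7 m[sprk→φ0] = [3, 10, 10, 12]
r7 m[sprk→φ3] = [10, 7, 14, 8]
r7 m[sprk→φ5] = [7, 11, 14, 8]
r7 m[ice→φ0] = [2, 12, 5, 3]
r7 m[ice→φ1] = [14, 8, 13, 8]
r7 m[ice→φ4] = [12, 12, 10, 9]
r7 m[snow→φ1] = [1, 6, 7, 0]
r7 m[snow→φ2] = [9, 14, 15, 14]
fixed point reached at round 7
b[ice] = ⊗ incoming = [14, 16, 14, 10]

b[ice] = [14, 16, 14, 10]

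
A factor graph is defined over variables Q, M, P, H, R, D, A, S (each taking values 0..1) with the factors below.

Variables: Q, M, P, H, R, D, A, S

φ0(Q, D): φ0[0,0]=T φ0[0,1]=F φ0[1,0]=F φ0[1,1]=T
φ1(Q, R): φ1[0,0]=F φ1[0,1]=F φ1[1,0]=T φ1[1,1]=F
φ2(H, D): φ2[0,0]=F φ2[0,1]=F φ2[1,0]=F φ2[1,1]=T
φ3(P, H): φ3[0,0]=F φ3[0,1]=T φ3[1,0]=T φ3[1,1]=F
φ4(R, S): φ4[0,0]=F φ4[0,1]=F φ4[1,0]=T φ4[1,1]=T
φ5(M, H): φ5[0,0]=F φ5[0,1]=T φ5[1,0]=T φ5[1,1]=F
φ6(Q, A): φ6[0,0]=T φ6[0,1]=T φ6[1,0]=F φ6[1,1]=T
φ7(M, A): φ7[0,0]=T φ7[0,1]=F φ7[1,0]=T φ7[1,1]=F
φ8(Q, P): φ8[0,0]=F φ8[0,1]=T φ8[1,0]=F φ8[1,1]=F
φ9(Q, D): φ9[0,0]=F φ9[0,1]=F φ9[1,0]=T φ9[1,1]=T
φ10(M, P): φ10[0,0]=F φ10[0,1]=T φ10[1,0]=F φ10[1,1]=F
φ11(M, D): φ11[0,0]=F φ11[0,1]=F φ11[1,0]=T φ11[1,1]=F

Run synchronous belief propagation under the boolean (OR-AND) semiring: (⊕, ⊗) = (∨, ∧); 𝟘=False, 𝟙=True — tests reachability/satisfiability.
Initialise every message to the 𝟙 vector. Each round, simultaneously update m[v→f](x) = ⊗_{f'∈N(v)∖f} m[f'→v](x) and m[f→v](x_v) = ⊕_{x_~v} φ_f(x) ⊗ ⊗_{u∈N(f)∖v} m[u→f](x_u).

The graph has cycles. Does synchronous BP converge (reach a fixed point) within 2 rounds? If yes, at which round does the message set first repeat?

init: all messages = 𝟙 over 2 values
r1 m[φ0→Q] = [T, T]
r1 m[φ0→D] = [T, T]
r1 m[φ1→Q] = [F, T]
r1 m[φ1→R] = [T, F]
r1 m[φ2→H] = [F, T]
r1 m[φ2→D] = [F, T]
r1 m[φ3→P] = [T, T]
r1 m[φ3→H] = [T, T]
r1 m[φ4→R] = [F, T]
r1 m[φ4→S] = [T, T]
r1 m[φ5→M] = [T, T]
r1 m[φ5→H] = [T, T]
r1 m[φ6→Q] = [T, T]
r1 m[φ6→A] = [T, T]
r1 m[φ7→M] = [T, T]
r1 m[φ7→A] = [T, F]
r1 m[φ8→Q] = [T, F]
r1 m[φ8→P] = [F, T]
r1 m[φ9→Q] = [F, T]
r1 m[φ9→D] = [T, T]
r1 m[φ10→M] = [T, F]
r1 m[φ10→P] = [F, T]
r1 m[φ11→M] = [F, T]
r1 m[φ11→D] = [T, F]
r1 m[Q→φ0] = [T, T]
r1 m[Q→φ1] = [T, T]
r1 m[Q→φ6] = [T, T]
r1 m[Q→φ8] = [T, T]
r1 m[Q→φ9] = [T, T]
r1 m[M→φ5] = [T, T]
r1 m[M→φ7] = [T, T]
r1 m[M→φ10] = [T, T]
r1 m[M→φ11] = [T, T]
r1 m[P→φ3] = [T, T]
r1 m[P→φ8] = [T, T]
r1 m[P→φ10] = [T, T]
r1 m[H→φ2] = [T, T]
r1 m[H→φ3] = [T, T]
r1 m[H→φ5] = [T, T]
r1 m[R→φ1] = [T, T]
r1 m[R→φ4] = [T, T]
r1 m[D→φ0] = [T, T]
r1 m[D→φ2] = [T, T]
r1 m[D→φ9] = [T, T]
r1 m[D→φ11] = [T, T]
r1 m[A→φ6] = [T, T]
r1 m[A→φ7] = [T, T]
r1 m[S→φ4] = [T, T]
r2 m[φ0→Q] = [T, T]
r2 m[φ0→D] = [T, T]
r2 m[φ1→Q] = [F, T]
r2 m[φ1→R] = [T, F]
r2 m[φ2→H] = [F, T]
r2 m[φ2→D] = [F, T]
r2 m[φ3→P] = [T, T]
r2 m[φ3→H] = [T, T]
r2 m[φ4→R] = [F, T]
r2 m[φ4→S] = [T, T]
r2 m[φ5→M] = [T, T]
r2 m[φ5→H] = [T, T]
r2 m[φ6→Q] = [T, T]
r2 m[φ6→A] = [T, T]
r2 m[φ7→M] = [T, T]
r2 m[φ7→A] = [T, F]
r2 m[φ8→Q] = [T, F]
r2 m[φ8→P] = [F, T]
r2 m[φ9→Q] = [F, T]
r2 m[φ9→D] = [T, T]
r2 m[φ10→M] = [T, F]
r2 m[φ10→P] = [F, T]
r2 m[φ11→M] = [F, T]
r2 m[φ11→D] = [T, F]
r2 m[Q→φ0] = [F, F]
r2 m[Q→φ1] = [F, F]
r2 m[Q→φ6] = [F, F]
r2 m[Q→φ8] = [F, T]
r2 m[Q→φ9] = [F, F]
r2 m[M→φ5] = [F, F]
r2 m[M→φ7] = [F, F]
r2 m[M→φ10] = [F, T]
r2 m[M→φ11] = [T, F]
r2 m[P→φ3] = [F, T]
r2 m[P→φ8] = [F, T]
r2 m[P→φ10] = [F, T]
r2 m[H→φ2] = [T, T]
r2 m[H→φ3] = [F, T]
r2 m[H→φ5] = [F, T]
r2 m[R→φ1] = [F, T]
r2 m[R→φ4] = [T, F]
r2 m[D→φ0] = [F, F]
r2 m[D→φ2] = [T, F]
r2 m[D→φ9] = [F, F]
r2 m[D→φ11] = [F, T]
r2 m[A→φ6] = [T, F]
r2 m[A→φ7] = [T, T]
r2 m[S→φ4] = [T, T]
no fixed point within 2 rounds

NOT CONVERGED within 2 rounds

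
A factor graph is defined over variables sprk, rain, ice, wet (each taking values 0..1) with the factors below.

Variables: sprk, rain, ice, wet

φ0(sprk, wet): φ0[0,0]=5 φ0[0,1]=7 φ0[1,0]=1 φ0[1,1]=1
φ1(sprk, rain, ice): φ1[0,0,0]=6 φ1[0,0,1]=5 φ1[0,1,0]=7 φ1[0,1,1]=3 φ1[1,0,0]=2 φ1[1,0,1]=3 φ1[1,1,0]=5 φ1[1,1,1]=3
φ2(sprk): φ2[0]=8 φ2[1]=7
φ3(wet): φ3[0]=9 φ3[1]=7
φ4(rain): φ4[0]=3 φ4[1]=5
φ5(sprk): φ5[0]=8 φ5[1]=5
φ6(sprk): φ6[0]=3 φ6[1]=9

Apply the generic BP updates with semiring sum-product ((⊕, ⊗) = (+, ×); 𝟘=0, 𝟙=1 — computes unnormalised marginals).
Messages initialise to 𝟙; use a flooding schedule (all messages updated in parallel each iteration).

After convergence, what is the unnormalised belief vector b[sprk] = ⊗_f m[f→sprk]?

b[sprk] = [1497984, 277200]

init: all messages = 𝟙 over 2 values
r1 m[φ0→sprk] = [12, 2]
r1 m[φ0→wet] = [6, 8]
r1 m[φ1→sprk] = [21, 13]
r1 m[φ1→rain] = [16, 18]
r1 m[φ1→ice] = [20, 14]
r1 m[φ2→sprk] = [8, 7]
r1 m[φ3→wet] = [9, 7]
r1 m[φ4→rain] = [3, 5]
r1 m[φ5→sprk] = [8, 5]
r1 m[φ6→sprk] = [3, 9]
r1 m[sprk→φ0] = [1, 1]
r1 m[sprk→φ1] = [1, 1]
r1 m[sprk→φ2] = [1, 1]
r1 m[sprk→φ5] = [1, 1]
r1 m[sprk→φ6] = [1, 1]
r1 m[rain→φ1] = [1, 1]
r1 m[rain→φ4] = [1, 1]
r1 m[ice→φ1] = [1, 1]
r1 m[wet→φ0] = [1, 1]
r1 m[wet→φ3] = [1, 1]
r2 m[φ0→sprk] = [12, 2]
r2 m[φ0→wet] = [6, 8]
r2 m[φ1→sprk] = [21, 13]
r2 m[φ1→rain] = [16, 18]
r2 m[φ1→ice] = [20, 14]
r2 m[φ2→sprk] = [8, 7]
r2 m[φ3→wet] = [9, 7]
r2 m[φ4→rain] = [3, 5]
r2 m[φ5→sprk] = [8, 5]
r2 m[φ6→sprk] = [3, 9]
r2 m[sprk→φ0] = [4032, 4095]
r2 m[sprk→φ1] = [2304, 630]
r2 m[sprk→φ2] = [6048, 1170]
r2 m[sprk→φ5] = [6048, 1638]
r2 m[sprk→φ6] = [16128, 910]
r2 m[rain→φ1] = [3, 5]
r2 m[rain→φ4] = [16, 18]
r2 m[ice→φ1] = [1, 1]
r2 m[wet→φ0] = [9, 7]
r2 m[wet→φ3] = [6, 8]
r3 m[φ0→sprk] = [94, 16]
r3 m[φ0→wet] = [24255, 32319]
r3 m[φ1→sprk] = [83, 55]
r3 m[φ1→rain] = [28494, 28080]
r3 m[φ1→ice] = [141642, 84240]
r3 m[φ2→sprk] = [8, 7]
r3 m[φ3→wet] = [9, 7]
r3 m[φ4→rain] = [3, 5]
r3 m[φ5→sprk] = [8, 5]
r3 m[φ6→sprk] = [3, 9]
r3 m[sprk→φ0] = [4032, 4095]
r3 m[sprk→φ1] = [2304, 630]
r3 m[sprk→φ2] = [6048, 1170]
r3 m[sprk→φ5] = [6048, 1638]
r3 m[sprk→φ6] = [16128, 910]
r3 m[rain→φ1] = [3, 5]
r3 m[rain→φ4] = [16, 18]
r3 m[ice→φ1] = [1, 1]
r3 m[wet→φ0] = [9, 7]
r3 m[wet→φ3] = [6, 8]
r4 m[φ0→sprk] = [94, 16]
r4 m[φ0→wet] = [24255, 32319]
r4 m[φ1→sprk] = [83, 55]
r4 m[φ1→rain] = [28494, 28080]
r4 m[φ1→ice] = [141642, 84240]
r4 m[φ2→sprk] = [8, 7]
r4 m[φ3→wet] = [9, 7]
r4 m[φ4→rain] = [3, 5]
r4 m[φ5→sprk] = [8, 5]
r4 m[φ6→sprk] = [3, 9]
r4 m[sprk→φ0] = [15936, 17325]
r4 m[sprk→φ1] = [18048, 5040]
r4 m[sprk→φ2] = [187248, 39600]
r4 m[sprk→φ5] = [187248, 55440]
r4 m[sprk→φ6] = [499328, 30800]
r4 m[rain→φ1] = [3, 5]
r4 m[rain→φ4] = [28494, 28080]
r4 m[ice→φ1] = [1, 1]
r4 m[wet→φ0] = [9, 7]
r4 m[wet→φ3] = [24255, 32319]
r5 m[φ0→sprk] = [94, 16]
r5 m[φ0→wet] = [97005, 128877]
r5 m[φ1→sprk] = [83, 55]
r5 m[φ1→rain] = [223728, 220800]
r5 m[φ1→ice] = [1112784, 662400]
r5 m[φ2→sprk] = [8, 7]
r5 m[φ3→wet] = [9, 7]
r5 m[φ4→rain] = [3, 5]
r5 m[φ5→sprk] = [8, 5]
r5 m[φ6→sprk] = [3, 9]
r5 m[sprk→φ0] = [15936, 17325]
r5 m[sprk→φ1] = [18048, 5040]
r5 m[sprk→φ2] = [187248, 39600]
r5 m[sprk→φ5] = [187248, 55440]
r5 m[sprk→φ6] = [499328, 30800]
r5 m[rain→φ1] = [3, 5]
r5 m[rain→φ4] = [28494, 28080]
r5 m[ice→φ1] = [1, 1]
r5 m[wet→φ0] = [9, 7]
r5 m[wet→φ3] = [24255, 32319]
r6 m[φ0→sprk] = [94, 16]
r6 m[φ0→wet] = [97005, 128877]
r6 m[φ1→sprk] = [83, 55]
r6 m[φ1→rain] = [223728, 220800]
r6 m[φ1→ice] = [1112784, 662400]
r6 m[φ2→sprk] = [8, 7]
r6 m[φ3→wet] = [9, 7]
r6 m[φ4→rain] = [3, 5]
r6 m[φ5→sprk] = [8, 5]
r6 m[φ6→sprk] = [3, 9]
r6 m[sprk→φ0] = [15936, 17325]
r6 m[sprk→φ1] = [18048, 5040]
r6 m[sprk→φ2] = [187248, 39600]
r6 m[sprk→φ5] = [187248, 55440]
r6 m[sprk→φ6] = [499328, 30800]
r6 m[rain→φ1] = [3, 5]
r6 m[rain→φ4] = [223728, 220800]
r6 m[ice→φ1] = [1, 1]
r6 m[wet→φ0] = [9, 7]
r6 m[wet→φ3] = [97005, 128877]
r7 m[φ0→sprk] = [94, 16]
r7 m[φ0→wet] = [97005, 128877]
r7 m[φ1→sprk] = [83, 55]
r7 m[φ1→rain] = [223728, 220800]
r7 m[φ1→ice] = [1112784, 662400]
r7 m[φ2→sprk] = [8, 7]
r7 m[φ3→wet] = [9, 7]
r7 m[φ4→rain] = [3, 5]
r7 m[φ5→sprk] = [8, 5]
r7 m[φ6→sprk] = [3, 9]
r7 m[sprk→φ0] = [15936, 17325]
r7 m[sprk→φ1] = [18048, 5040]
r7 m[sprk→φ2] = [187248, 39600]
r7 m[sprk→φ5] = [187248, 55440]
r7 m[sprk→φ6] = [499328, 30800]
r7 m[rain→φ1] = [3, 5]
r7 m[rain→φ4] = [223728, 220800]
r7 m[ice→φ1] = [1, 1]
r7 m[wet→φ0] = [9, 7]
r7 m[wet→φ3] = [97005, 128877]
fixed point reached at round 7
b[sprk] = ⊗ incoming = [1497984, 277200]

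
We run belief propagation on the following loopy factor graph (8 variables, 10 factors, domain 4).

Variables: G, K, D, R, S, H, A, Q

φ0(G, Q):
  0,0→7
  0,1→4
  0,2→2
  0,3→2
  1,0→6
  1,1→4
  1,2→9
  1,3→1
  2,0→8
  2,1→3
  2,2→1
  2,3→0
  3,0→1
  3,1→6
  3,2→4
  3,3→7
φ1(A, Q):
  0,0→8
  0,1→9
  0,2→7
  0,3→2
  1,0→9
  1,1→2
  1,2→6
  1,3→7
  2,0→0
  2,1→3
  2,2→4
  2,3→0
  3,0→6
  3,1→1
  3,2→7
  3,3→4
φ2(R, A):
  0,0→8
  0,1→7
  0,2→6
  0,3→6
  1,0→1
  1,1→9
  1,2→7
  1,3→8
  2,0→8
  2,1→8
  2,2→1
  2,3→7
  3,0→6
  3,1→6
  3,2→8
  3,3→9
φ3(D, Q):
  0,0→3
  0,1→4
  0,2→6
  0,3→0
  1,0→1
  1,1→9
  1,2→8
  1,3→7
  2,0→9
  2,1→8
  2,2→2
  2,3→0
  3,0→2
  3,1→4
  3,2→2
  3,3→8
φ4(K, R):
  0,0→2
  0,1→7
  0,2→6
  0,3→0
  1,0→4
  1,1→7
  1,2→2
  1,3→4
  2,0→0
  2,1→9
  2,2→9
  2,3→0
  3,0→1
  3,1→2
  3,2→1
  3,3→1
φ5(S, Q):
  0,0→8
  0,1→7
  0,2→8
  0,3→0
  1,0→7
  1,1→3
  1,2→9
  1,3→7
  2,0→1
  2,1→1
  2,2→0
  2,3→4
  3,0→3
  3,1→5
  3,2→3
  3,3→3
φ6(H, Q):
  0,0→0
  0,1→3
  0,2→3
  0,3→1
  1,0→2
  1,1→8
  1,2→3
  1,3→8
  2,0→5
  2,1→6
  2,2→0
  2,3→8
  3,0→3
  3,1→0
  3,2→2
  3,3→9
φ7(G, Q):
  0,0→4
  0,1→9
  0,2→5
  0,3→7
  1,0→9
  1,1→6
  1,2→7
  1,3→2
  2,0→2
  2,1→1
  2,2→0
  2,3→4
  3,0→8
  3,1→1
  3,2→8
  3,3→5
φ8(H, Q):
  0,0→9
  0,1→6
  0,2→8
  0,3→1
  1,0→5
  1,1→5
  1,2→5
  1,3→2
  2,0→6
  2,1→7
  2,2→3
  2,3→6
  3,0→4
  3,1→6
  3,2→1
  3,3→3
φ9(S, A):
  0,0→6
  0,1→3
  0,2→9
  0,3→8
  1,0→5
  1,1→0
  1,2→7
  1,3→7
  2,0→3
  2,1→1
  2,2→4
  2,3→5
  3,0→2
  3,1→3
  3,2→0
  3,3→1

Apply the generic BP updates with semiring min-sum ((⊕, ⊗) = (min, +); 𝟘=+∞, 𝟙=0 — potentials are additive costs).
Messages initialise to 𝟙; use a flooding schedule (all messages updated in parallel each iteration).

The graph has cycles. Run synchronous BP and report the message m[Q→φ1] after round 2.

message @ round 2 = [9, 14, 4, 4]

init: all messages = 𝟙 over 4 values
r1 m[φ0→G] = [2, 1, 0, 1]
r1 m[φ0→Q] = [1, 3, 1, 0]
r1 m[φ1→A] = [2, 2, 0, 1]
r1 m[φ1→Q] = [0, 1, 4, 0]
r1 m[φ2→R] = [6, 1, 1, 6]
r1 m[φ2→A] = [1, 6, 1, 6]
r1 m[φ3→D] = [0, 1, 0, 2]
r1 m[φ3→Q] = [1, 4, 2, 0]
r1 m[φ4→K] = [0, 2, 0, 1]
r1 m[φ4→R] = [0, 2, 1, 0]
r1 m[φ5→S] = [0, 3, 0, 3]
r1 m[φ5→Q] = [1, 1, 0, 0]
r1 m[φ6→H] = [0, 2, 0, 0]
r1 m[φ6→Q] = [0, 0, 0, 1]
r1 m[φ7→G] = [4, 2, 0, 1]
r1 m[φ7→Q] = [2, 1, 0, 2]
r1 m[φ8→H] = [1, 2, 3, 1]
r1 m[φ8→Q] = [4, 5, 1, 1]
r1 m[φ9→S] = [3, 0, 1, 0]
r1 m[φ9→A] = [2, 0, 0, 1]
r1 m[G→φ0] = [0, 0, 0, 0]
r1 m[G→φ7] = [0, 0, 0, 0]
r1 m[K→φ4] = [0, 0, 0, 0]
r1 m[D→φ3] = [0, 0, 0, 0]
r1 m[R→φ2] = [0, 0, 0, 0]
r1 m[R→φ4] = [0, 0, 0, 0]
r1 m[S→φ5] = [0, 0, 0, 0]
r1 m[S→φ9] = [0, 0, 0, 0]
r1 m[H→φ6] = [0, 0, 0, 0]
r1 m[H→φ8] = [0, 0, 0, 0]
r1 m[A→φ1] = [0, 0, 0, 0]
r1 m[A→φ2] = [0, 0, 0, 0]
r1 m[A→φ9] = [0, 0, 0, 0]
r1 m[Q→φ0] = [0, 0, 0, 0]
r1 m[Q→φ1] = [0, 0, 0, 0]
r1 m[Q→φ3] = [0, 0, 0, 0]
r1 m[Q→φ5] = [0, 0, 0, 0]
r1 m[Q→φ6] = [0, 0, 0, 0]
r1 m[Q→φ7] = [0, 0, 0, 0]
r1 m[Q→φ8] = [0, 0, 0, 0]
r2 m[φ0→G] = [2, 1, 0, 1]
r2 m[φ0→Q] = [1, 3, 1, 0]
r2 m[φ1→A] = [2, 2, 0, 1]
r2 m[φ1→Q] = [0, 1, 4, 0]
r2 m[φ2→R] = [6, 1, 1, 6]
r2 m[φ2→A] = [1, 6, 1, 6]
r2 m[φ3→D] = [0, 1, 0, 2]
r2 m[φ3→Q] = [1, 4, 2, 0]
r2 m[φ4→K] = [0, 2, 0, 1]
r2 m[φ4→R] = [0, 2, 1, 0]
r2 m[φ5→S] = [0, 3, 0, 3]
r2 m[φ5→Q] = [1, 1, 0, 0]
r2 m[φ6→H] = [0, 2, 0, 0]
r2 m[φ6→Q] = [0, 0, 0, 1]
r2 m[φ7→G] = [4, 2, 0, 1]
r2 m[φ7→Q] = [2, 1, 0, 2]
r2 m[φ8→H] = [1, 2, 3, 1]
r2 m[φ8→Q] = [4, 5, 1, 1]
r2 m[φ9→S] = [3, 0, 1, 0]
r2 m[φ9→A] = [2, 0, 0, 1]
r2 m[G→φ0] = [4, 2, 0, 1]
r2 m[G→φ7] = [2, 1, 0, 1]
r2 m[K→φ4] = [0, 0, 0, 0]
r2 m[D→φ3] = [0, 0, 0, 0]
r2 m[R→φ2] = [0, 2, 1, 0]
r2 m[R→φ4] = [6, 1, 1, 6]
r2 m[S→φ5] = [3, 0, 1, 0]
r2 m[S→φ9] = [0, 3, 0, 3]
r2 m[H→φ6] = [1, 2, 3, 1]
r2 m[H→φ8] = [0, 2, 0, 0]
r2 m[A→φ1] = [3, 6, 1, 7]
r2 m[A→φ2] = [4, 2, 0, 2]
r2 m[A→φ9] = [3, 8, 1, 7]
r2 m[Q→φ0] = [8, 12, 7, 4]
r2 m[Q→φ1] = [9, 14, 4, 4]
r2 m[Q→φ3] = [8, 11, 6, 4]
r2 m[Q→φ5] = [8, 14, 8, 4]
r2 m[Q→φ6] = [9, 15, 8, 3]
r2 m[Q→φ7] = [7, 14, 8, 2]
r2 m[Q→φ8] = [5, 10, 7, 3]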